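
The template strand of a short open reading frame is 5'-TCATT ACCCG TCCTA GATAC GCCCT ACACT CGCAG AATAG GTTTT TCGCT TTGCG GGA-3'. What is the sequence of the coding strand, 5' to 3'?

The coding strand is complementary and antiparallel to the template: take the complement (A↔T, G↔C) and reverse.

5'-TCCCGCAAAGCGAAAAACCTATTCTGCGAGTGTAGGGCGTATCTAGGACGGGTAATGA-3'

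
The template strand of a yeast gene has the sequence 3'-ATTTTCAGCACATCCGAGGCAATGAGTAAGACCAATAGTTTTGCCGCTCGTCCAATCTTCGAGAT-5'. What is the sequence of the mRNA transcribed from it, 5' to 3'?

5'-UAAAAGUCGUGUAGGCUCCGUUACUCAUUCUGGUUAUCAAAACGGCGAGCAGGUUAGAAGCUCUA-3'

Reading the template 3'→5' as shown, RNA polymerase pairs each base (A→U, T→A, G↔C) to build mRNA 5'→3' directly.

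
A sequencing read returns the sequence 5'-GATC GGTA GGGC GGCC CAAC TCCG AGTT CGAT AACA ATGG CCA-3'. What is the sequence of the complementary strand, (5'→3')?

5'-TGGCCATTGTTATCGAACTCGGAGTTGGGCCGCCCTACCGATC-3'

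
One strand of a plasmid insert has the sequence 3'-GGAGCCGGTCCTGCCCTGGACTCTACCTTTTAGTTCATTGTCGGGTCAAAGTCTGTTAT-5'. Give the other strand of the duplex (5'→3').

5'-CCTCGGCCAGGACGGGACCTGAGATGGAAAATCAAGTAACAGCCCAGTTTCAGACAATA-3'

The strand is given 3'→5', so its complement runs 5'→3' in the same left-to-right order: pair each base A↔T, G↔C.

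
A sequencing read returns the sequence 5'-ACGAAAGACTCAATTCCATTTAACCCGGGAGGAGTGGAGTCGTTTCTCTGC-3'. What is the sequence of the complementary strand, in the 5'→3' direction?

Pairing A↔T and G↔C gives TGCTTTCTGAGTTAAGGTAAATTGGGCCCTCCTCACCTCAGCAAAGAGACG, running 3'→5'. Reverse for the 5'→3' convention.

5'-GCAGAGAAACGACTCCACTCCTCCCGGGTTAAATGGAATTGAGTCTTTCGT-3'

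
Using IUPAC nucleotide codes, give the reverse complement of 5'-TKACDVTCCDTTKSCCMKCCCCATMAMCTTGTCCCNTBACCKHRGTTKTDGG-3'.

Standard pairs A↔T, G↔C; ambiguity codes pair R↔Y, M↔K, S↔S, B↔V, D↔H, N↔N. Complement (AMTGHBAGGHAAMSGGKMGGGGTAKTKGAACAGGGNAVTGGMDYCAAMAHCC), then reverse for 5'→3'.

5'-CCHAMAACYDMGGTVANGGGACAAGKTKATGGGGMKGGSMAAHGGABHGTMA-3'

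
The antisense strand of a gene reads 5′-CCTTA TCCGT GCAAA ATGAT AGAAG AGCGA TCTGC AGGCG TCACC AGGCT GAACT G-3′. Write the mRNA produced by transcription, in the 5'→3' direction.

RNA polymerase reads the template 3'→5' and synthesizes mRNA 5'→3' by base-pairing (A→U, T→A, G↔C). The complement of the template is GGAATAGGCACGTTTTACTATCTTCTCGCTAGACGTCCGCAGTGGTCCGACTTGAC; antiparallel, so 5'→3' the coding strand is CAGTTCAGCCTGGTGACGCCTGCAGATCGCTCTTCTATCATTTTGCACGGATAAGG. Replace T with U for the mRNA.

5'-CAGUUCAGCCUGGUGACGCCUGCAGAUCGCUCUUCUAUCAUUUUGCACGGAUAAGG-3'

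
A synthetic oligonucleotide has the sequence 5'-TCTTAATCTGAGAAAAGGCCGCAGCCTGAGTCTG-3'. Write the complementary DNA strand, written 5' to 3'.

The complement of TCTTAATCTGAGAAAAGGCCGCAGCCTGAGTCTG is AGAATTAGACTCTTTTCCGGCGTCGGACTCAGAC (A↔T, G↔C). DNA strands are antiparallel, so the complementary strand runs 3'→5'; reversing gives the 5'→3' form.

5′-CAGACTCAGGCTGCGGCCTTTTCTCAGATTAAGA-3′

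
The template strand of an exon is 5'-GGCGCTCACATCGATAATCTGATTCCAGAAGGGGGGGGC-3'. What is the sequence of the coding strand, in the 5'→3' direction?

The coding strand is complementary and antiparallel to the template: take the complement (A↔T, G↔C) and reverse.

5'-GCCCCCCCCTTCTGGAATCAGATTATCGATGTGAGCGCC-3'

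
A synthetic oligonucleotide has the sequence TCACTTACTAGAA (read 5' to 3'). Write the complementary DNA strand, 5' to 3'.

5'-TTCTAGTAAGTGA-3'

The complement of TCACTTACTAGAA is AGTGAATGATCTT (A↔T, G↔C). DNA strands are antiparallel, so the complementary strand runs 3'→5'; reversing gives the 5'→3' form.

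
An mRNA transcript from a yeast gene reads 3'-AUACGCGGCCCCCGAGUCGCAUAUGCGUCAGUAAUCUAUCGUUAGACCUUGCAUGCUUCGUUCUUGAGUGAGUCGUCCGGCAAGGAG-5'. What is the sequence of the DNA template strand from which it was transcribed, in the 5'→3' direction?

Written 5'→3' the mRNA is GAGGAACGGCCUGCUGAGUGAGUUCUUGCUUCGUACGUUCCAGAUUGCUAUCUAAUGACUGCGUAUACGCUGAGCCCCCGGCGCAUA, so the coding DNA strand is GAGGAACGGCCTGCTGAGTGAGTTCTTGCTTCGTACGTTCCAGATTGCTATCTAATGACTGCGTATACGCTGAGCCCCCGGCGCATA. The template is its reverse complement.

5′-TATGCGCCGGGGGCTCAGCGTATACGCAGTCATTAGATAGCAATCTGGAACGTACGAAGCAAGAACTCACTCAGCAGGCCGTTCCTC-3′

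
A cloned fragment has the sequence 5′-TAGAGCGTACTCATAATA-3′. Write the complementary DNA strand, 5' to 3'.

Pairing A↔T and G↔C gives ATCTCGCATGAGTATTAT, running 3'→5'. Reverse for the 5'→3' convention.

5′-TATTATGAGTACGCTCTA-3′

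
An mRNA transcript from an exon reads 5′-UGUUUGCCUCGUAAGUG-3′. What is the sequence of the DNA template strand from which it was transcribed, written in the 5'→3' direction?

5'-CACTTACGAGGCAAACA-3'

Replace U with T to get the coding DNA strand: TGTTTGCCTCGTAAGTG. The template strand is its reverse complement (complement ACAAACGGAGCATTCAC, then reverse).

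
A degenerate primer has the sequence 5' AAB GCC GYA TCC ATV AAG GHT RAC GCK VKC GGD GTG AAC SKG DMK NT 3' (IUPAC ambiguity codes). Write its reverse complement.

Standard pairs A↔T, G↔C; ambiguity codes pair R↔Y, M↔K, S↔S, B↔V, D↔H, N↔N. Complement (TTVCGGCRTAGGTABTTCCDAYTGCGMBMGCCHCACTTGSMCHKMNA), then reverse for 5'→3'.

5'-ANMKHCMSGTTCACHCCGMBMGCGTYADCCTTBATGGATRCGGCVTT-3'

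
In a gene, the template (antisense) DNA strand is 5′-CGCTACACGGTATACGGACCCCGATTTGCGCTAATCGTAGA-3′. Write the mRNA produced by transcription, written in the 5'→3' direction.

5'-UCUACGAUUAGCGCAAAUCGGGGUCCGUAUACCGUGUAGCG-3'

The mRNA has the sequence of the coding strand (reverse complement of the template) with T→U. Reverse complement of CGCTACACGGTATACGGACCCCGATTTGCGCTAATCGTAGA is TCTACGATTAGCGCAAATCGGGGTCCGTATACCGTGTAGCG; then T→U.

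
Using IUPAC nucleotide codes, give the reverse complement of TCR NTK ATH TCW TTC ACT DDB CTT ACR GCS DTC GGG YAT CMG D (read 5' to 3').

5'-HCKGATRCCCGAHSGCYGTAAGVHHAGTGAAWGADATMANYGA-3'

Standard pairs A↔T, G↔C; ambiguity codes pair R↔Y, M↔K, W↔W, S↔S, B↔V, D↔H, N↔N. Complement (AGYNAMTADAGWAAGTGAHHVGAATGYCGSHAGCCCRTAGKCH), then reverse for 5'→3'.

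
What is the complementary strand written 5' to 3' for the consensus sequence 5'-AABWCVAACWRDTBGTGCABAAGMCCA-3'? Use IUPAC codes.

Standard pairs A↔T, G↔C; ambiguity codes pair R↔Y, M↔K, W↔W, B↔V, D↔H. Complement (TTVWGBTTGWYHAVCACGTVTTCKGGT), then reverse for 5'→3'.

5′-TGGKCTTVTGCACVAHYWGTTBGWVTT-3′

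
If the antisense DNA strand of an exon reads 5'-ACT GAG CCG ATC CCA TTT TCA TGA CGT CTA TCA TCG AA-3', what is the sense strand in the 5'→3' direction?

5'-TTCGATGATAGACGTCATGAAAATGGGATCGGCTCAGT-3'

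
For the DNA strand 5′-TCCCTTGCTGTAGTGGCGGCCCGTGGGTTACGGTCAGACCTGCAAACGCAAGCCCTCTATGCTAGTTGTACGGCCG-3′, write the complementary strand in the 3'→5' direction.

3'-AGGGAACGACATCACCGCCGGGCACCCAATGCCAGTCTGGACGTTTGCGTTCGGGAGATACGATCAACATGCCGGC-5'

Base-pairing A↔T, G↔C gives the complement. The complementary strand is antiparallel, so paired with a 5'→3' strand it runs 3'→5'.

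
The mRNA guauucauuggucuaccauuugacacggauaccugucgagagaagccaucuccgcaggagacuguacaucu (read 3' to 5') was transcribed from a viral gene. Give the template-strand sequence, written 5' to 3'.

Written 5'→3' the mRNA is UCUACAUGUCAGAGGACGCCUCUACCGAAGAGAGCUGUCCAUAGGCACAGUUUACCAUCUGGUUACUUAUG, so the coding DNA strand is TCTACATGTCAGAGGACGCCTCTACCGAAGAGAGCTGTCCATAGGCACAGTTTACCATCTGGTTACTTATG. The template is its reverse complement.

5'-CATAAGTAACCAGATGGTAAACTGTGCCTATGGACAGCTCTCTTCGGTAGAGGCGTCCTCTGACATGTAGA-3'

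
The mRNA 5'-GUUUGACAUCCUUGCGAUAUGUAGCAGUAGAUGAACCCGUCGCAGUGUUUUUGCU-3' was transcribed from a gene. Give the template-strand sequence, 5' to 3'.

5'-AGCAAAAACACTGCGACGGGTTCATCTACTGCTACATATCGCAAGGATGTCAAAC-3'

Replace U with T to get the coding DNA strand: GTTTGACATCCTTGCGATATGTAGCAGTAGATGAACCCGTCGCAGTGTTTTTGCT. The template strand is its reverse complement (complement CAAACTGTAGGAACGCTATACATCGTCATCTACTTGGGCAGCGTCACAAAAACGA, then reverse).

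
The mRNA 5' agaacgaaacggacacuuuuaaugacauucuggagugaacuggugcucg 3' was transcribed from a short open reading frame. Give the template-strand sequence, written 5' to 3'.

Replace U with T to get the coding DNA strand: AGAACGAAACGGACACTTTTAATGACATTCTGGAGTGAACTGGTGCTCG. The template strand is its reverse complement (complement TCTTGCTTTGCCTGTGAAAATTACTGTAAGACCTCACTTGACCACGAGC, then reverse).

5'-CGAGCACCAGTTCACTCCAGAATGTCATTAAAAGTGTCCGTTTCGTTCT-3'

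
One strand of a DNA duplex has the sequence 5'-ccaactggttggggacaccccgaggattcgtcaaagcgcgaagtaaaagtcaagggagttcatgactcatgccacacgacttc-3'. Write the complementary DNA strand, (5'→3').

5'-GAAGTCGTGTGGCATGAGTCATGAACTCCCTTGACTTTTACTTCGCGCTTTGACGAATCCTCGGGGTGTCCCCAACCAGTTGG-3'

The complement of CCAACTGGTTGGGGACACCCCGAGGATTCGTCAAAGCGCGAAGTAAAAGTCAAGGGAGTTCATGACTCATGCCACACGACTTC is GGTTGACCAACCCCTGTGGGGCTCCTAAGCAGTTTCGCGCTTCATTTTCAGTTCCCTCAAGTACTGAGTACGGTGTGCTGAAG (A↔T, G↔C). DNA strands are antiparallel, so the complementary strand runs 3'→5'; reversing gives the 5'→3' form.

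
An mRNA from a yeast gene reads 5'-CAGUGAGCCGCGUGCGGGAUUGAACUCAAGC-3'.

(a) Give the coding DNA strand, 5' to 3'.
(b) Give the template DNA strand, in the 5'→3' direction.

(a) The coding strand matches the mRNA with U→T.
(b) The template strand is the reverse complement of the coding strand.

(a) 5'-CAGTGAGCCGCGTGCGGGATTGAACTCAAGC-3'
(b) 5'-GCTTGAGTTCAATCCCGCACGCGGCTCACTG-3'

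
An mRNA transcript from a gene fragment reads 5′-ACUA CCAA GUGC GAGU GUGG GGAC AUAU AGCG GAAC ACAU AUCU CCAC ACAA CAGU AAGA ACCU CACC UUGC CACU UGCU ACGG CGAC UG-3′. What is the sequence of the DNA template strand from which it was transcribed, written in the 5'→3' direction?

5'-CAGTCGCCGTAGCAAGTGGCAAGGTGAGGTTCTTACTGTTGTGTGGAGATATGTGTTCCGCTATATGTCCCCACACTCGCACTTGGTAGT-3'

Replace U with T to get the coding DNA strand: ACTACCAAGTGCGAGTGTGGGGACATATAGCGGAACACATATCTCCACACAACAGTAAGAACCTCACCTTGCCACTTGCTACGGCGACTG. The template strand is its reverse complement (complement TGATGGTTCACGCTCACACCCCTGTATATCGCCTTGTGTATAGAGGTGTGTTGTCATTCTTGGAGTGGAACGGTGAACGATGCCGCTGAC, then reverse).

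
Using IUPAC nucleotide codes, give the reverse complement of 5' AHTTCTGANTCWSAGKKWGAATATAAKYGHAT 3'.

Standard pairs A↔T, G↔C; ambiguity codes pair Y↔R, K↔M, W↔W, S↔S, H↔D, N↔N. Complement (TDAAGACTNAGWSTCMMWCTTATATTMRCDTA), then reverse for 5'→3'.

5'-ATDCRMTTATATTCWMMCTSWGANTCAGAADT-3'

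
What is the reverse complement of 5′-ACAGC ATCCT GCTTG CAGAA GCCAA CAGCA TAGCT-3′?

5'-AGCTATGCTGTTGGCTTCTGCAAGCAGGATGCTGT-3'

Complement each base (A↔T, G↔C): TGTCGTAGGACGAACGTCTTCGGTTGTCGTATCGA. Then reverse.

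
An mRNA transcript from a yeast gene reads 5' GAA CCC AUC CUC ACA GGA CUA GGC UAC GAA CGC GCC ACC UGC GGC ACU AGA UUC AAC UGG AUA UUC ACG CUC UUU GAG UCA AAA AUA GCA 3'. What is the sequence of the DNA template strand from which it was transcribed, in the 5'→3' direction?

5'-TGCTATTTTTGACTCAAAGAGCGTGAATATCCAGTTGAATCTAGTGCCGCAGGTGGCGCGTTCGTAGCCTAGTCCTGTGAGGATGGGTTC-3'

Replace U with T to get the coding DNA strand: GAACCCATCCTCACAGGACTAGGCTACGAACGCGCCACCTGCGGCACTAGATTCAACTGGATATTCACGCTCTTTGAGTCAAAAATAGCA. The template strand is its reverse complement (complement CTTGGGTAGGAGTGTCCTGATCCGATGCTTGCGCGGTGGACGCCGTGATCTAAGTTGACCTATAAGTGCGAGAAACTCAGTTTTTATCGT, then reverse).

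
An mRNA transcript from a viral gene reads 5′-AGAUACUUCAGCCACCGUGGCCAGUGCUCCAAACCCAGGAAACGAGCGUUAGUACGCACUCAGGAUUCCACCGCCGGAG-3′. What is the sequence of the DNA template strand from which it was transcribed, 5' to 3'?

5′-CTCCGGCGGTGGAATCCTGAGTGCGTACTAACGCTCGTTTCCTGGGTTTGGAGCACTGGCCACGGTGGCTGAAGTATCT-3′

Replace U with T to get the coding DNA strand: AGATACTTCAGCCACCGTGGCCAGTGCTCCAAACCCAGGAAACGAGCGTTAGTACGCACTCAGGATTCCACCGCCGGAG. The template strand is its reverse complement (complement TCTATGAAGTCGGTGGCACCGGTCACGAGGTTTGGGTCCTTTGCTCGCAATCATGCGTGAGTCCTAAGGTGGCGGCCTC, then reverse).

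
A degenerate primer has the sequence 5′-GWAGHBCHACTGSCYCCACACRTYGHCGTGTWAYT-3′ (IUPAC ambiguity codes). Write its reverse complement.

5'-ARTWACACGDCRAYGTGTGGRGSCAGTDGVDCTWC-3'

Standard pairs A↔T, G↔C; ambiguity codes pair R↔Y, W↔W, S↔S, B↔V, H↔D. Complement (CWTCDVGDTGACSGRGGTGTGYARCDGCACAWTRA), then reverse for 5'→3'.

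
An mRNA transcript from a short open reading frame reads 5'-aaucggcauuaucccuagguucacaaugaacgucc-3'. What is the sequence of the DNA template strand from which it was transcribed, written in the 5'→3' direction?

Replace U with T to get the coding DNA strand: AATCGGCATTATCCCTAGGTTCACAATGAACGTCC. The template strand is its reverse complement (complement TTAGCCGTAATAGGGATCCAAGTGTTACTTGCAGG, then reverse).

5′-GGACGTTCATTGTGAACCTAGGGATAATGCCGATT-3′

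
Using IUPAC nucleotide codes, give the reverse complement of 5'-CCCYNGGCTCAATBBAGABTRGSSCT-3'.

5'-AGSSCYAVTCTVVATTGAGCCNRGGG-3'

Standard pairs A↔T, G↔C; ambiguity codes pair R↔Y, S↔S, B↔V, N↔N. Complement (GGGRNCCGAGTTAVVTCTVAYCSSGA), then reverse for 5'→3'.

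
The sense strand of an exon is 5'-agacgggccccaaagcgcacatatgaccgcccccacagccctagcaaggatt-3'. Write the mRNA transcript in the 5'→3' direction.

mRNA has the coding-strand sequence with U in place of T.

5'-AGACGGGCCCCAAAGCGCACAUAUGACCGCCCCCACAGCCCUAGCAAGGAUU-3'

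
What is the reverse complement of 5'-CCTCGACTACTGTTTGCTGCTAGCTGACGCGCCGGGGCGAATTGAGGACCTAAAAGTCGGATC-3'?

5'-GATCCGACTTTTAGGTCCTCAATTCGCCCCGGCGCGTCAGCTAGCAGCAAACAGTAGTCGAGG-3'

Complement each base (A↔T, G↔C): GGAGCTGATGACAAACGACGATCGACTGCGCGGCCCCGCTTAACTCCTGGATTTTCAGCCTAG. Then reverse.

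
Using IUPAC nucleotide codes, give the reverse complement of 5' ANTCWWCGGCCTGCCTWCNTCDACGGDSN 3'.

Standard pairs A↔T, G↔C; ambiguity codes pair W↔W, S↔S, D↔H, N↔N. Complement (TNAGWWGCCGGACGGAWGNAGHTGCCHSN), then reverse for 5'→3'.

5'-NSHCCGTHGANGWAGGCAGGCCGWWGANT-3'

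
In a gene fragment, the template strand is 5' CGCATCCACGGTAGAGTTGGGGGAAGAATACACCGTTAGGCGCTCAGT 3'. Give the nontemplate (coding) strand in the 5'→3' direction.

5'-ACTGAGCGCCTAACGGTGTATTCTTCCCCCAACTCTACCGTGGATGCG-3'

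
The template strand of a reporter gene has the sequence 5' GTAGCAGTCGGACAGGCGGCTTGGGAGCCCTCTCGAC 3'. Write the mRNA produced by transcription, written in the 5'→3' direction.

5'-GUCGAGAGGGCUCCCAAGCCGCCUGUCCGACUGCUAC-3'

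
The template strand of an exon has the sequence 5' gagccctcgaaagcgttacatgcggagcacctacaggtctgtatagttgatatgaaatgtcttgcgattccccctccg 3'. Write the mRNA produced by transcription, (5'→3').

The mRNA has the sequence of the coding strand (reverse complement of the template) with T→U. Reverse complement of GAGCCCTCGAAAGCGTTACATGCGGAGCACCTACAGGTCTGTATAGTTGATATGAAATGTCTTGCGATTCCCCCTCCG is CGGAGGGGGAATCGCAAGACATTTCATATCAACTATACAGACCTGTAGGTGCTCCGCATGTAACGCTTTCGAGGGCTC; then T→U.

5′-CGGAGGGGGAAUCGCAAGACAUUUCAUAUCAACUAUACAGACCUGUAGGUGCUCCGCAUGUAACGCUUUCGAGGGCUC-3′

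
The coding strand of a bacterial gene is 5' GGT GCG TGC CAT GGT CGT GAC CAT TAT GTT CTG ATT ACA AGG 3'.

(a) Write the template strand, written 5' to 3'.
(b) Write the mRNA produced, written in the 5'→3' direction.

(a) The template strand is the reverse complement of the coding strand: complement CCACGCACGGTACCAGCACTGGTAATACAAGACTAATGTTCC, then reverse.
(b) mRNA matches the coding strand with T→U.

(a) 5'-CCTTGTAATCAGAACATAATGGTCACGACCATGGCACGCACC-3'
(b) 5'-GGUGCGUGCCAUGGUCGUGACCAUUAUGUUCUGAUUACAAGG-3'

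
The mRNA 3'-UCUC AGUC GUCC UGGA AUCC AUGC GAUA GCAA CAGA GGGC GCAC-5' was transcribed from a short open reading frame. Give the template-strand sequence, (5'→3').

Written 5'→3' the mRNA is CACGCGGGAGACAACGAUAGCGUACCUAAGGUCCUGCUGACUCU, so the coding DNA strand is CACGCGGGAGACAACGATAGCGTACCTAAGGTCCTGCTGACTCT. The template is its reverse complement.

5′-AGAGTCAGCAGGACCTTAGGTACGCTATCGTTGTCTCCCGCGTG-3′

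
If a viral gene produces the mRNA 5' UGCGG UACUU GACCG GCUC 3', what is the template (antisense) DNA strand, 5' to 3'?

Replace U with T to get the coding DNA strand: TGCGGTACTTGACCGGCTC. The template strand is its reverse complement (complement ACGCCATGAACTGGCCGAG, then reverse).

5'-GAGCCGGTCAAGTACCGCA-3'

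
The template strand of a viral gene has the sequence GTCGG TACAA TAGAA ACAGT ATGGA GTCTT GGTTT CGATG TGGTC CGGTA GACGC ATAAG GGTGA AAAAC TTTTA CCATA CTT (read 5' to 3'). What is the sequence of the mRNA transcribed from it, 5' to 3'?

5'-AAGUAUGGUAAAAGUUUUUCACCCUUAUGCGUCUACCGGACCACAUCGAAACCAAGACUCCAUACUGUUUCUAUUGUACCGAC-3'

The mRNA has the sequence of the coding strand (reverse complement of the template) with T→U. Reverse complement of GTCGGTACAATAGAAACAGTATGGAGTCTTGGTTTCGATGTGGTCCGGTAGACGCATAAGGGTGAAAAACTTTTACCATACTT is AAGTATGGTAAAAGTTTTTCACCCTTATGCGTCTACCGGACCACATCGAAACCAAGACTCCATACTGTTTCTATTGTACCGAC; then T→U.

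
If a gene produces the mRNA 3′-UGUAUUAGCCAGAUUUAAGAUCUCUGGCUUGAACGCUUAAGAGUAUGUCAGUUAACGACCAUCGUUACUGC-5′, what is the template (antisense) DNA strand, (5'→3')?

5'-ACATAATCGGTCTAAATTCTAGAGACCGAACTTGCGAATTCTCATACAGTCAATTGCTGGTAGCAATGACG-3'

Written 5'→3' the mRNA is CGUCAUUGCUACCAGCAAUUGACUGUAUGAGAAUUCGCAAGUUCGGUCUCUAGAAUUUAGACCGAUUAUGU, so the coding DNA strand is CGTCATTGCTACCAGCAATTGACTGTATGAGAATTCGCAAGTTCGGTCTCTAGAATTTAGACCGATTATGT. The template is its reverse complement.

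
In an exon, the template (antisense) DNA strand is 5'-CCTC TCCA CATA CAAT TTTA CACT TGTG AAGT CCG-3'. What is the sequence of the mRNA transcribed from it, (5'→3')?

5'-CGGACUUCACAAGUGUAAAAUUGUAUGUGGAGAGG-3'

RNA polymerase reads the template 3'→5' and synthesizes mRNA 5'→3' by base-pairing (A→U, T→A, G↔C). The complement of the template is GGAGAGGTGTATGTTAAAATGTGAACACTTCAGGC; antiparallel, so 5'→3' the coding strand is CGGACTTCACAAGTGTAAAATTGTATGTGGAGAGG. Replace T with U for the mRNA.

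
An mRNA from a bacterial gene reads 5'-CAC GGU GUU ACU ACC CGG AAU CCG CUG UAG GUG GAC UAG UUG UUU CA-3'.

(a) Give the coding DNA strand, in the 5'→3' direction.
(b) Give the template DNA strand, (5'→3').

(a) The coding strand matches the mRNA with U→T.
(b) The template strand is the reverse complement of the coding strand.

(a) 5'-CACGGTGTTACTACCCGGAATCCGCTGTAGGTGGACTAGTTGTTTCA-3'
(b) 5'-TGAAACAACTAGTCCACCTACAGCGGATTCCGGGTAGTAACACCGTG-3'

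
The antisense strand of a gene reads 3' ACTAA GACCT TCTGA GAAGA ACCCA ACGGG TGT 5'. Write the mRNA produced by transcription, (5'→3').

5′-UGAUUCUGGAAGACUCUUCUUGGGUUGCCCACA-3′

Reading the template 3'→5' as shown, RNA polymerase pairs each base (A→U, T→A, G↔C) to build mRNA 5'→3' directly.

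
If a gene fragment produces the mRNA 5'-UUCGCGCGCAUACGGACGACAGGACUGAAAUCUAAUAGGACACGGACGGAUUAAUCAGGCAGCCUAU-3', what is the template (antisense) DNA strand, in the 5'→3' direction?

5'-ATAGGCTGCCTGATTAATCCGTCCGTGTCCTATTAGATTTCAGTCCTGTCGTCCGTATGCGCGCGAA-3'

Replace U with T to get the coding DNA strand: TTCGCGCGCATACGGACGACAGGACTGAAATCTAATAGGACACGGACGGATTAATCAGGCAGCCTAT. The template strand is its reverse complement (complement AAGCGCGCGTATGCCTGCTGTCCTGACTTTAGATTATCCTGTGCCTGCCTAATTAGTCCGTCGGATA, then reverse).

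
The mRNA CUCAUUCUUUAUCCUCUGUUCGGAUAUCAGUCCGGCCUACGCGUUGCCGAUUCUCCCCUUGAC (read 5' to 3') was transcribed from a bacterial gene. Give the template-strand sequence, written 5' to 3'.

5′-GTCAAGGGGAGAATCGGCAACGCGTAGGCCGGACTGATATCCGAACAGAGGATAAAGAATGAG-3′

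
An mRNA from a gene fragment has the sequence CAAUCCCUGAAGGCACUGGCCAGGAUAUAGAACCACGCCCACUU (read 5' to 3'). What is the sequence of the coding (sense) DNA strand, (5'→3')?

The coding DNA strand has the same 5'→3' sequence as the mRNA with U replaced by T.

5'-CAATCCCTGAAGGCACTGGCCAGGATATAGAACCACGCCCACTT-3'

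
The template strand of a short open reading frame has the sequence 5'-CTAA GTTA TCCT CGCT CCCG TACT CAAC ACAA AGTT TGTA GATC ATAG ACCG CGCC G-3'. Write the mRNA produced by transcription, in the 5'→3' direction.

The mRNA has the sequence of the coding strand (reverse complement of the template) with T→U. Reverse complement of CTAAGTTATCCTCGCTCCCGTACTCAACACAAAGTTTGTAGATCATAGACCGCGCCG is CGGCGCGGTCTATGATCTACAAACTTTGTGTTGAGTACGGGAGCGAGGATAACTTAG; then T→U.

5'-CGGCGCGGUCUAUGAUCUACAAACUUUGUGUUGAGUACGGGAGCGAGGAUAACUUAG-3'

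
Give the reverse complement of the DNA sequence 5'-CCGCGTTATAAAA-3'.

Complement each base (A↔T, G↔C): GGCGCAATATTTT. Then reverse.

5'-TTTTATAACGCGG-3'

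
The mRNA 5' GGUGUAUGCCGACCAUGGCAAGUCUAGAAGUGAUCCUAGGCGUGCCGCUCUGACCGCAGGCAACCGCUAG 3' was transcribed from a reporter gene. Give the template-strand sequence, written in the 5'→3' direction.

5'-CTAGCGGTTGCCTGCGGTCAGAGCGGCACGCCTAGGATCACTTCTAGACTTGCCATGGTCGGCATACACC-3'

Replace U with T to get the coding DNA strand: GGTGTATGCCGACCATGGCAAGTCTAGAAGTGATCCTAGGCGTGCCGCTCTGACCGCAGGCAACCGCTAG. The template strand is its reverse complement (complement CCACATACGGCTGGTACCGTTCAGATCTTCACTAGGATCCGCACGGCGAGACTGGCGTCCGTTGGCGATC, then reverse).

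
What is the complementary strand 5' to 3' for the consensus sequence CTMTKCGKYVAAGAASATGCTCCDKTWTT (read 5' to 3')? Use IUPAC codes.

Standard pairs A↔T, G↔C; ambiguity codes pair Y↔R, M↔K, W↔W, S↔S, D↔H, V↔B. Complement (GAKAMGCMRBTTCTTSTACGAGGHMAWAA), then reverse for 5'→3'.

5'-AAWAMHGGAGCATSTTCTTBRMCGMAKAG-3'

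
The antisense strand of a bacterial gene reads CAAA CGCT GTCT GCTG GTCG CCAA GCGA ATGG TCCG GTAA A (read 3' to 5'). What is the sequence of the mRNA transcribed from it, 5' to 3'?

Reading the template 3'→5' as shown, RNA polymerase pairs each base (A→U, T→A, G↔C) to build mRNA 5'→3' directly.

5'-GUUUGCGACAGACGACCAGCGGUUCGCUUACCAGGCCAUUU-3'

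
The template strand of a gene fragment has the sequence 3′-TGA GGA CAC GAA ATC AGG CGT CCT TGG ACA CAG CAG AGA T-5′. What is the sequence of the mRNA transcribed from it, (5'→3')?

5′-ACUCCUGUGCUUUAGUCCGCAGGAACCUGUGUCGUCUCUA-3′

Reading the template 3'→5' as shown, RNA polymerase pairs each base (A→U, T→A, G↔C) to build mRNA 5'→3' directly.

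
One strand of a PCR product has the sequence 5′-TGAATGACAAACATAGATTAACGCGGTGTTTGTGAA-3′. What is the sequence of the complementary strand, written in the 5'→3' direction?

Pairing A↔T and G↔C gives ACTTACTGTTTGTATCTAATTGCGCCACAAACACTT, running 3'→5'. Reverse for the 5'→3' convention.

5'-TTCACAAACACCGCGTTAATCTATGTTTGTCATTCA-3'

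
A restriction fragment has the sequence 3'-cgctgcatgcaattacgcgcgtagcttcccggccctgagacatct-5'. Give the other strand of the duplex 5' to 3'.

The strand is given 3'→5', so its complement runs 5'→3' in the same left-to-right order: pair each base A↔T, G↔C.

5′-GCGACGTACGTTAATGCGCGCATCGAAGGGCCGGGACTCTGTAGA-3′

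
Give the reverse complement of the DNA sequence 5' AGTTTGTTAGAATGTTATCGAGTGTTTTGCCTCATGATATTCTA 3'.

5'-TAGAATATCATGAGGCAAAACACTCGATAACATTCTAACAAACT-3'

Complement each base (A↔T, G↔C): TCAAACAATCTTACAATAGCTCACAAAACGGAGTACTATAAGAT. Then reverse.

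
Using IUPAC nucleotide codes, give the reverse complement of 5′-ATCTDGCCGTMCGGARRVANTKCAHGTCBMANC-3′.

Standard pairs A↔T, G↔C; ambiguity codes pair R↔Y, M↔K, B↔V, D↔H, N↔N. Complement (TAGAHCGGCAKGCCTYYBTNAMGTDCAGVKTNG), then reverse for 5'→3'.

5'-GNTKVGACDTGMANTBYYTCCGKACGGCHAGAT-3'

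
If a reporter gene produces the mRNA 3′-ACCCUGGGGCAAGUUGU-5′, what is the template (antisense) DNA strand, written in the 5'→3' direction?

5'-TGGGACCCCGTTCAACA-3'

Written 5'→3' the mRNA is UGUUGAACGGGGUCCCA, so the coding DNA strand is TGTTGAACGGGGTCCCA. The template is its reverse complement.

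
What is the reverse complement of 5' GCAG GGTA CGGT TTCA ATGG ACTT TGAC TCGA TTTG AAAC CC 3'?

Complement each base (A↔T, G↔C): CGTCCCATGCCAAAGTTACCTGAAACTGAGCTAAACTTTGGG. Then reverse.

5'-GGGTTTCAAATCGAGTCAAAGTCCATTGAAACCGTACCCTGC-3'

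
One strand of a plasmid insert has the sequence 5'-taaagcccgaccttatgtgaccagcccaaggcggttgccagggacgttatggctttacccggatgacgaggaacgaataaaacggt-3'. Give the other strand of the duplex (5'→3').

The complement of TAAAGCCCGACCTTATGTGACCAGCCCAAGGCGGTTGCCAGGGACGTTATGGCTTTACCCGGATGACGAGGAACGAATAAAACGGT is ATTTCGGGCTGGAATACACTGGTCGGGTTCCGCCAACGGTCCCTGCAATACCGAAATGGGCCTACTGCTCCTTGCTTATTTTGCCA (A↔T, G↔C). DNA strands are antiparallel, so the complementary strand runs 3'→5'; reversing gives the 5'→3' form.

5'-ACCGTTTTATTCGTTCCTCGTCATCCGGGTAAAGCCATAACGTCCCTGGCAACCGCCTTGGGCTGGTCACATAAGGTCGGGCTTTA-3'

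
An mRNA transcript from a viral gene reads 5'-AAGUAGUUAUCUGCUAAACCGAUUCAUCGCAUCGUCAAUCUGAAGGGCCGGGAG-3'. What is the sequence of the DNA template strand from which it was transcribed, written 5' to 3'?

Replace U with T to get the coding DNA strand: AAGTAGTTATCTGCTAAACCGATTCATCGCATCGTCAATCTGAAGGGCCGGGAG. The template strand is its reverse complement (complement TTCATCAATAGACGATTTGGCTAAGTAGCGTAGCAGTTAGACTTCCCGGCCCTC, then reverse).

5'-CTCCCGGCCCTTCAGATTGACGATGCGATGAATCGGTTTAGCAGATAACTACTT-3'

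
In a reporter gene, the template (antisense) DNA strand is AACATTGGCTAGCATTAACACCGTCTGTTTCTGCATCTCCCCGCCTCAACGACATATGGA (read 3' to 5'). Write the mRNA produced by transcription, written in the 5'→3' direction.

5'-UUGUAACCGAUCGUAAUUGUGGCAGACAAAGACGUAGAGGGGCGGAGUUGCUGUAUACCU-3'

Reading the template 3'→5' as shown, RNA polymerase pairs each base (A→U, T→A, G↔C) to build mRNA 5'→3' directly.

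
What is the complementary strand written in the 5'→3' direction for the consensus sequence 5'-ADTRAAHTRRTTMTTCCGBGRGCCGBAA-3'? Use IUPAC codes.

5′-TTVCGGCYCVCGGAAKAAYYADTTYAHT-3′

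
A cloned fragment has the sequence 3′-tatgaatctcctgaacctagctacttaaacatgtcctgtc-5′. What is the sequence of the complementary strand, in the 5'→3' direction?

5′-ATACTTAGAGGACTTGGATCGATGAATTTGTACAGGACAG-3′

The strand is given 3'→5', so its complement runs 5'→3' in the same left-to-right order: pair each base A↔T, G↔C.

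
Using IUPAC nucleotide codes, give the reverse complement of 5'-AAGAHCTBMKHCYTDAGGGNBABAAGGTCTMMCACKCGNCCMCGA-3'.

5'-TCGKGGNCGMGTGKKAGACCTTVTVNCCCTHARGDMKVAGDTCTT-3'

Standard pairs A↔T, G↔C; ambiguity codes pair Y↔R, M↔K, B↔V, D↔H, N↔N. Complement (TTCTDGAVKMDGRAHTCCCNVTVTTCCAGAKKGTGMGCNGGKGCT), then reverse for 5'→3'.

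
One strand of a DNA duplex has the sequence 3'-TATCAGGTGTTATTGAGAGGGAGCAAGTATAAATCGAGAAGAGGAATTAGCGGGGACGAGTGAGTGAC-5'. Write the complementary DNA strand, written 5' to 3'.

The strand is given 3'→5', so its complement runs 5'→3' in the same left-to-right order: pair each base A↔T, G↔C.

5'-ATAGTCCACAATAACTCTCCCTCGTTCATATTTAGCTCTTCTCCTTAATCGCCCCTGCTCACTCACTG-3'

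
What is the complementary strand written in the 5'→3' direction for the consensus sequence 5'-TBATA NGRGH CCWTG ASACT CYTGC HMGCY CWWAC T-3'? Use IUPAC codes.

5′-AGTWWGRGCKDGCARGAGTSTCAWGGDCYCNTATVA-3′

Standard pairs A↔T, G↔C; ambiguity codes pair R↔Y, M↔K, W↔W, S↔S, B↔V, H↔D, N↔N. Complement (AVTATNCYCDGGWACTSTGAGRACGDKCGRGWWTGA), then reverse for 5'→3'.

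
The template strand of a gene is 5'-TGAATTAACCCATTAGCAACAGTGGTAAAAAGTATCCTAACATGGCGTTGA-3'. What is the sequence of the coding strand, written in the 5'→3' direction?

The coding strand is complementary and antiparallel to the template: take the complement (A↔T, G↔C) and reverse.

5′-TCAACGCCATGTTAGGATACTTTTTACCACTGTTGCTAATGGGTTAATTCA-3′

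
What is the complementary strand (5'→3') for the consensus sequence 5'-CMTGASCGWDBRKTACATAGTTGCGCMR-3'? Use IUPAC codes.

Standard pairs A↔T, G↔C; ambiguity codes pair R↔Y, M↔K, W↔W, S↔S, B↔V, D↔H. Complement (GKACTSGCWHVYMATGTATCAACGCGKY), then reverse for 5'→3'.

5'-YKGCGCAACTATGTAMYVHWCGSTCAKG-3'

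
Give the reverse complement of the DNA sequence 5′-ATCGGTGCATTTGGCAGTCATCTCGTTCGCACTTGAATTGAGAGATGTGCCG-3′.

Complement each base (A↔T, G↔C): TAGCCACGTAAACCGTCAGTAGAGCAAGCGTGAACTTAACTCTCTACACGGC. Then reverse.

5'-CGGCACATCTCTCAATTCAAGTGCGAACGAGATGACTGCCAAATGCACCGAT-3'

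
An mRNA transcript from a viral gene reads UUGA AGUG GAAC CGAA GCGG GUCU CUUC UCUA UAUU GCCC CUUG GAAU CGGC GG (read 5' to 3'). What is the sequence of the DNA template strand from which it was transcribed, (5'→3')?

Replace U with T to get the coding DNA strand: TTGAAGTGGAACCGAAGCGGGTCTCTTCTCTATATTGCCCCTTGGAATCGGCGG. The template strand is its reverse complement (complement AACTTCACCTTGGCTTCGCCCAGAGAAGAGATATAACGGGGAACCTTAGCCGCC, then reverse).

5′-CCGCCGATTCCAAGGGGCAATATAGAGAAGAGACCCGCTTCGGTTCCACTTCAA-3′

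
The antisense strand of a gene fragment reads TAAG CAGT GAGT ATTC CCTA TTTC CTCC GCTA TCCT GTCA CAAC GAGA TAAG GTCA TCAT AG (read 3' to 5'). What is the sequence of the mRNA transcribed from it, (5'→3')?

Reading the template 3'→5' as shown, RNA polymerase pairs each base (A→U, T→A, G↔C) to build mRNA 5'→3' directly.

5'-AUUCGUCACUCAUAAGGGAUAAAGGAGGCGAUAGGACAGUGUUGCUCUAUUCCAGUAGUAUC-3'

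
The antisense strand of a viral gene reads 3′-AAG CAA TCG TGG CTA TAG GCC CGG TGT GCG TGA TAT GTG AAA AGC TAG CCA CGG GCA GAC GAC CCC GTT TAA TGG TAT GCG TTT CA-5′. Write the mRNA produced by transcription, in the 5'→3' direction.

5'-UUCGUUAGCACCGAUAUCCGGGCCACACGCACUAUACACUUUUCGAUCGGUGCCCGUCUGCUGGGGCAAAUUACCAUACGCAAAGU-3'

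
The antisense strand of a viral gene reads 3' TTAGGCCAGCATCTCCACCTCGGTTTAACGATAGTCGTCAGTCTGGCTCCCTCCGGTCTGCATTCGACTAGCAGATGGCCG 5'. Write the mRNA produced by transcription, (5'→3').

Reading the template 3'→5' as shown, RNA polymerase pairs each base (A→U, T→A, G↔C) to build mRNA 5'→3' directly.

5′-AAUCCGGUCGUAGAGGUGGAGCCAAAUUGCUAUCAGCAGUCAGACCGAGGGAGGCCAGACGUAAGCUGAUCGUCUACCGGC-3′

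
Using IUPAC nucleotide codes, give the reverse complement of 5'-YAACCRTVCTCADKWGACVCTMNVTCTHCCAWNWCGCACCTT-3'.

5′-AAGGTGCGWNWTGGDAGABNKAGBGTCWMHTGAGBAYGGTTR-3′

Standard pairs A↔T, G↔C; ambiguity codes pair R↔Y, M↔K, W↔W, D↔H, V↔B, N↔N. Complement (RTTGGYABGAGTHMWCTGBGAKNBAGADGGTWNWGCGTGGAA), then reverse for 5'→3'.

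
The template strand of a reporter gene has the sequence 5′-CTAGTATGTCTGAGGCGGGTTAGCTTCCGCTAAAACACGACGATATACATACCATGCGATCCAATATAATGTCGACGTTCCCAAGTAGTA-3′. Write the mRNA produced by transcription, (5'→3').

5'-UACUACUUGGGAACGUCGACAUUAUAUUGGAUCGCAUGGUAUGUAUAUCGUCGUGUUUUAGCGGAAGCUAACCCGCCUCAGACAUACUAG-3'

RNA polymerase reads the template 3'→5' and synthesizes mRNA 5'→3' by base-pairing (A→U, T→A, G↔C). The complement of the template is GATCATACAGACTCCGCCCAATCGAAGGCGATTTTGTGCTGCTATATGTATGGTACGCTAGGTTATATTACAGCTGCAAGGGTTCATCAT; antiparallel, so 5'→3' the coding strand is TACTACTTGGGAACGTCGACATTATATTGGATCGCATGGTATGTATATCGTCGTGTTTTAGCGGAAGCTAACCCGCCTCAGACATACTAG. Replace T with U for the mRNA.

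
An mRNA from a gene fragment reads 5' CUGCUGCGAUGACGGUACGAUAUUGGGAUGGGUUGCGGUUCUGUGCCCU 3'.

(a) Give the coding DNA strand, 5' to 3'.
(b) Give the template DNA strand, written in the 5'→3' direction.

(a) The coding strand matches the mRNA with U→T.
(b) The template strand is the reverse complement of the coding strand.

(a) 5′-CTGCTGCGATGACGGTACGATATTGGGATGGGTTGCGGTTCTGTGCCCT-3′
(b) 5'-AGGGCACAGAACCGCAACCCATCCCAATATCGTACCGTCATCGCAGCAG-3'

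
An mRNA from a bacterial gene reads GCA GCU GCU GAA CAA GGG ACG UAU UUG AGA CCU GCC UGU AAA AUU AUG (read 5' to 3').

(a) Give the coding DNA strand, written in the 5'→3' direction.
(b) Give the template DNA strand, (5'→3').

(a) 5′-GCAGCTGCTGAACAAGGGACGTATTTGAGACCTGCCTGTAAAATTATG-3′
(b) 5′-CATAATTTTACAGGCAGGTCTCAAATACGTCCCTTGTTCAGCAGCTGC-3′

(a) The coding strand matches the mRNA with U→T.
(b) The template strand is the reverse complement of the coding strand.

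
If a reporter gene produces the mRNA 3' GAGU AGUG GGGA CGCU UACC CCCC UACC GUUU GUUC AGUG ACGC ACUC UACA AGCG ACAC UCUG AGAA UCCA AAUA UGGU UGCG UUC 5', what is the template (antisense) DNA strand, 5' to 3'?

5′-CTCATCACCCCTGCGAATGGGGGGATGGCAAACAAGTCACTGCGTGAGATGTTCGCTGTGAGACTCTTAGGTTTATACCAACGCAAG-3′

Written 5'→3' the mRNA is CUUGCGUUGGUAUAAACCUAAGAGUCUCACAGCGAACAUCUCACGCAGUGACUUGUUUGCCAUCCCCCCAUUCGCAGGGGUGAUGAG, so the coding DNA strand is CTTGCGTTGGTATAAACCTAAGAGTCTCACAGCGAACATCTCACGCAGTGACTTGTTTGCCATCCCCCCATTCGCAGGGGTGATGAG. The template is its reverse complement.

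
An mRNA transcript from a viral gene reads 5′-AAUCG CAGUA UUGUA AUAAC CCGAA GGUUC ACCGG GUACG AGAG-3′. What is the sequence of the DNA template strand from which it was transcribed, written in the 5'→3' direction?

5'-CTCTCGTACCCGGTGAACCTTCGGGTTATTACAATACTGCGATT-3'

Replace U with T to get the coding DNA strand: AATCGCAGTATTGTAATAACCCGAAGGTTCACCGGGTACGAGAG. The template strand is its reverse complement (complement TTAGCGTCATAACATTATTGGGCTTCCAAGTGGCCCATGCTCTC, then reverse).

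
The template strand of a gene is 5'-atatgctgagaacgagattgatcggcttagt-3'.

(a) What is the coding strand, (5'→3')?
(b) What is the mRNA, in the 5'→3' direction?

(a) 5′-ACTAAGCCGATCAATCTCGTTCTCAGCATAT-3′
(b) 5'-ACUAAGCCGAUCAAUCUCGUUCUCAGCAUAU-3'

(a) The coding strand is the reverse complement of the template: complement TATACGACTCTTGCTCTAACTAGCCGAATCA, then reverse.
(b) mRNA has the coding-strand sequence with T→U.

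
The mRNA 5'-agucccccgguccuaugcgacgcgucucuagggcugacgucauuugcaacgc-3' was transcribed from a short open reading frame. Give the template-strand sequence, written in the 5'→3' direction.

5′-GCGTTGCAAATGACGTCAGCCCTAGAGACGCGTCGCATAGGACCGGGGGACT-3′

Replace U with T to get the coding DNA strand: AGTCCCCCGGTCCTATGCGACGCGTCTCTAGGGCTGACGTCATTTGCAACGC. The template strand is its reverse complement (complement TCAGGGGGCCAGGATACGCTGCGCAGAGATCCCGACTGCAGTAAACGTTGCG, then reverse).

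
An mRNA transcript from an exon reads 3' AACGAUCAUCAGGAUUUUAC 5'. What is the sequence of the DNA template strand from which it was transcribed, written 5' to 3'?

5'-TTGCTAGTAGTCCTAAAATG-3'

Written 5'→3' the mRNA is CAUUUUAGGACUACUAGCAA, so the coding DNA strand is CATTTTAGGACTACTAGCAA. The template is its reverse complement.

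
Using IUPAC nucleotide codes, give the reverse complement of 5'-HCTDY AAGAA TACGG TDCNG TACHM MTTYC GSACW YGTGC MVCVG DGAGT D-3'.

5'-HACTCHCBGBKGCACRWGTSCGRAAKKDGTACNGHACCGTATTCTTRHAGD-3'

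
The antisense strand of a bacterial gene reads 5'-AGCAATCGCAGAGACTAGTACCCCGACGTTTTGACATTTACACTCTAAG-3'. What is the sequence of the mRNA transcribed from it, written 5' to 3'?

The mRNA has the sequence of the coding strand (reverse complement of the template) with T→U. Reverse complement of AGCAATCGCAGAGACTAGTACCCCGACGTTTTGACATTTACACTCTAAG is CTTAGAGTGTAAATGTCAAAACGTCGGGGTACTAGTCTCTGCGATTGCT; then T→U.

5'-CUUAGAGUGUAAAUGUCAAAACGUCGGGGUACUAGUCUCUGCGAUUGCU-3'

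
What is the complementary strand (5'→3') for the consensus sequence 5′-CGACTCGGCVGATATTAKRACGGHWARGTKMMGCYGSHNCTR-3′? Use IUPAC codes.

5'-YAGNDSCRGCKKMACYTWDCCGTYMTAATATCBGCCGAGTCG-3'

Standard pairs A↔T, G↔C; ambiguity codes pair R↔Y, M↔K, W↔W, S↔S, H↔D, V↔B, N↔N. Complement (GCTGAGCCGBCTATAATMYTGCCDWTYCAMKKCGRCSDNGAY), then reverse for 5'→3'.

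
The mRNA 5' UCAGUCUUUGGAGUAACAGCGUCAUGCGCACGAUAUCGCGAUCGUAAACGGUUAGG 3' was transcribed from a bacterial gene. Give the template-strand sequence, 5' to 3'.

5′-CCTAACCGTTTACGATCGCGATATCGTGCGCATGACGCTGTTACTCCAAAGACTGA-3′

Replace U with T to get the coding DNA strand: TCAGTCTTTGGAGTAACAGCGTCATGCGCACGATATCGCGATCGTAAACGGTTAGG. The template strand is its reverse complement (complement AGTCAGAAACCTCATTGTCGCAGTACGCGTGCTATAGCGCTAGCATTTGCCAATCC, then reverse).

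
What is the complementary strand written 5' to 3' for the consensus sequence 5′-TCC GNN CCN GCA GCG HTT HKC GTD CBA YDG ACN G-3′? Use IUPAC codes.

Standard pairs A↔T, G↔C; ambiguity codes pair Y↔R, K↔M, B↔V, D↔H, N↔N. Complement (AGGCNNGGNCGTCGCDAADMGCAHGVTRHCTGNC), then reverse for 5'→3'.

5'-CNGTCHRTVGHACGMDAADCGCTGCNGGNNCGGA-3'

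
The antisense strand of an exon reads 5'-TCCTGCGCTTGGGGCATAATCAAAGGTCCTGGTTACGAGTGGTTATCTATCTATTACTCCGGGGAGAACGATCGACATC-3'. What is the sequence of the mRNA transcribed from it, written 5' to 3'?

RNA polymerase reads the template 3'→5' and synthesizes mRNA 5'→3' by base-pairing (A→U, T→A, G↔C). The complement of the template is AGGACGCGAACCCCGTATTAGTTTCCAGGACCAATGCTCACCAATAGATAGATAATGAGGCCCCTCTTGCTAGCTGTAG; antiparallel, so 5'→3' the coding strand is GATGTCGATCGTTCTCCCCGGAGTAATAGATAGATAACCACTCGTAACCAGGACCTTTGATTATGCCCCAAGCGCAGGA. Replace T with U for the mRNA.

5'-GAUGUCGAUCGUUCUCCCCGGAGUAAUAGAUAGAUAACCACUCGUAACCAGGACCUUUGAUUAUGCCCCAAGCGCAGGA-3'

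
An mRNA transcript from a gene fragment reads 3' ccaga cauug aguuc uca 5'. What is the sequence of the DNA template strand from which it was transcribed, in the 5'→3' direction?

Written 5'→3' the mRNA is ACUCUUGAGUUACAGACC, so the coding DNA strand is ACTCTTGAGTTACAGACC. The template is its reverse complement.

5'-GGTCTGTAACTCAAGAGT-3'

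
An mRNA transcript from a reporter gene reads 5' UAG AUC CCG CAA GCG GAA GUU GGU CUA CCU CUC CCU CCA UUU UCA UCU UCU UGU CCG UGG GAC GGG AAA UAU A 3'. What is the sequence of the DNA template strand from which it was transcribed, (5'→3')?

5'-TATATTTCCCGTCCCACGGACAAGAAGATGAAAATGGAGGGAGAGGTAGACCAACTTCCGCTTGCGGGATCTA-3'

Replace U with T to get the coding DNA strand: TAGATCCCGCAAGCGGAAGTTGGTCTACCTCTCCCTCCATTTTCATCTTCTTGTCCGTGGGACGGGAAATATA. The template strand is its reverse complement (complement ATCTAGGGCGTTCGCCTTCAACCAGATGGAGAGGGAGGTAAAAGTAGAAGAACAGGCACCCTGCCCTTTATAT, then reverse).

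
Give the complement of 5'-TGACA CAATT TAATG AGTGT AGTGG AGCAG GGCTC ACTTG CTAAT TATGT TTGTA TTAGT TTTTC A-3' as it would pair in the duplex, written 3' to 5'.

Base-pairing A↔T, G↔C gives the complement. The complementary strand is antiparallel, so paired with a 5'→3' strand it runs 3'→5'.

3′-ACTGTGTTAAATTACTCACATCACCTCGTCCCGAGTGAACGATTAATACAAACATAATCAAAAAGT-5′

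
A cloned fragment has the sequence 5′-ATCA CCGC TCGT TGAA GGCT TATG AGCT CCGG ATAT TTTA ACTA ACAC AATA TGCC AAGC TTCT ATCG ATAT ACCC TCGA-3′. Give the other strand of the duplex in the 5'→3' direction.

The complement of ATCACCGCTCGTTGAAGGCTTATGAGCTCCGGATATTTTAACTAACACAATATGCCAAGCTTCTATCGATATACCCTCGA is TAGTGGCGAGCAACTTCCGAATACTCGAGGCCTATAAAATTGATTGTGTTATACGGTTCGAAGATAGCTATATGGGAGCT (A↔T, G↔C). DNA strands are antiparallel, so the complementary strand runs 3'→5'; reversing gives the 5'→3' form.

5'-TCGAGGGTATATCGATAGAAGCTTGGCATATTGTGTTAGTTAAAATATCCGGAGCTCATAAGCCTTCAACGAGCGGTGAT-3'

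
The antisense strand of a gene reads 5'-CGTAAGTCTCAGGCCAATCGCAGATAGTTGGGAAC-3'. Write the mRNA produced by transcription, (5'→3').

5'-GUUCCCAACUAUCUGCGAUUGGCCUGAGACUUACG-3'

RNA polymerase reads the template 3'→5' and synthesizes mRNA 5'→3' by base-pairing (A→U, T→A, G↔C). The complement of the template is GCATTCAGAGTCCGGTTAGCGTCTATCAACCCTTG; antiparallel, so 5'→3' the coding strand is GTTCCCAACTATCTGCGATTGGCCTGAGACTTACG. Replace T with U for the mRNA.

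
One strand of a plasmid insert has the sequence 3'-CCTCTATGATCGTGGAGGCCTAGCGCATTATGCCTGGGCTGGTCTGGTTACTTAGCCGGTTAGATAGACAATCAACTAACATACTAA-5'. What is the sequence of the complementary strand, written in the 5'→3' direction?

5'-GGAGATACTAGCACCTCCGGATCGCGTAATACGGACCCGACCAGACCAATGAATCGGCCAATCTATCTGTTAGTTGATTGTATGATT-3'

The strand is given 3'→5', so its complement runs 5'→3' in the same left-to-right order: pair each base A↔T, G↔C.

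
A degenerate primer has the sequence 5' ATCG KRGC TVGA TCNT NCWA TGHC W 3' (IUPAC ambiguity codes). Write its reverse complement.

5'-WGDCATWGNANGATCBAGCYMCGAT-3'

Standard pairs A↔T, G↔C; ambiguity codes pair R↔Y, K↔M, W↔W, H↔D, V↔B, N↔N. Complement (TAGCMYCGABCTAGNANGWTACDGW), then reverse for 5'→3'.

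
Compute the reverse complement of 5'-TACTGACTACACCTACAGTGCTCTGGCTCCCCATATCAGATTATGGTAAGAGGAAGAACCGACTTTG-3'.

5'-CAAAGTCGGTTCTTCCTCTTACCATAATCTGATATGGGGAGCCAGAGCACTGTAGGTGTAGTCAGTA-3'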